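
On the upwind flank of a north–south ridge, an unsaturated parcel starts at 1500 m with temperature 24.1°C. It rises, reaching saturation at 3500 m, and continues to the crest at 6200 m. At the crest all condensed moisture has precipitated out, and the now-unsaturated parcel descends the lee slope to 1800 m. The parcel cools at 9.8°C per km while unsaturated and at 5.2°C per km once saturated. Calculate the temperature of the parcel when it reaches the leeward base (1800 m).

1500–3500 m, dry: Δz = 2 km ⇒ ΔT = -19.6°C; T = 4.5°C
3500–6200 m, saturated: Δz = 2.7 km ⇒ ΔT = -14.04°C; T = -9.54°C
6200–1800 m, dry descent: Δz = 4.4 km ⇒ ΔT = +43.12°C; T = 33.58°C

33.58°C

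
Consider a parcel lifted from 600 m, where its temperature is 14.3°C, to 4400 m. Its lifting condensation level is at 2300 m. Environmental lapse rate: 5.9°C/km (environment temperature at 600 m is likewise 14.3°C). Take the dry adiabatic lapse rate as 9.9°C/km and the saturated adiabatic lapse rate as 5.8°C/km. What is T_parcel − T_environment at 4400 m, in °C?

-6.59°C (parcel cooler than environment)

Parcel:
  600 → 2300 m (dry, 9.9°C/km): ΔT = -9.9 × 1.7 = -16.83°C → T = -2.53°C
  2300 → 4400 m (saturated, 5.8°C/km): ΔT = -5.8 × 2.1 = -12.18°C → T = -14.71°C
Environment:
  600 → 4400 m (environment, 5.9°C/km): ΔT = -5.9 × 3.8 = -22.42°C → T = -8.12°C
T_parcel − T_env = -14.71 − (-8.12) = -6.59°C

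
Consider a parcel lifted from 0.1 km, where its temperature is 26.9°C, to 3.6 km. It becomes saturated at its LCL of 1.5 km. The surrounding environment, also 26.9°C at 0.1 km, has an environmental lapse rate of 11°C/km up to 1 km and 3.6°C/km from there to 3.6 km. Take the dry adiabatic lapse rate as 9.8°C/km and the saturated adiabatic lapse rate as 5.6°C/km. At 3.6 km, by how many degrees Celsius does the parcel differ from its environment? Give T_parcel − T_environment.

Parcel:
  Dry to 1500 m: -9.8 × 1.4 km = -13.72°C, so T = 13.18°C.
  Saturated to 3600 m: -5.6 × 2.1 km = -11.76°C, so T = 1.42°C.
Environment:
  Environment, lower layer to 1000 m: -11 × 0.9 km = -9.9°C, so T = 17°C.
  Environment, upper layer to 3600 m: -3.6 × 2.6 km = -9.36°C, so T = 7.64°C.
T_parcel − T_env = 1.42 − 7.64 = -6.22°C

-6.22°C (parcel cooler than environment)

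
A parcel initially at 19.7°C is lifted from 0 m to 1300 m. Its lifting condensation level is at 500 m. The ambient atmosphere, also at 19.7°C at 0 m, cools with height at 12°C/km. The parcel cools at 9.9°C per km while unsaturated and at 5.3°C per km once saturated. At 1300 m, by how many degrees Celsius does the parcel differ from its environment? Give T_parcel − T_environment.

Parcel:
  From 0 m to 500 m (dry): cools by 9.9 × 0.5 = 4.95°C, giving 14.75°C.
  From 500 m to 1300 m (saturated): cools by 5.3 × 0.8 = 4.24°C, giving 10.51°C.
Environment:
  From 0 m to 1300 m (environment): cools by 12 × 1.3 = 15.6°C, giving 4.1°C.
T_parcel − T_env = 10.51 − 4.1 = +6.41°C

+6.41°C (parcel warmer than environment)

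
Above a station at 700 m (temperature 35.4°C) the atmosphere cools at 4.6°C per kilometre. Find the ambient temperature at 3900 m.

20.68°C

700 → 3900 m (environmental, 4.6°C/km): ΔT = -4.6 × 3.2 = -14.72°C → T = 20.68°C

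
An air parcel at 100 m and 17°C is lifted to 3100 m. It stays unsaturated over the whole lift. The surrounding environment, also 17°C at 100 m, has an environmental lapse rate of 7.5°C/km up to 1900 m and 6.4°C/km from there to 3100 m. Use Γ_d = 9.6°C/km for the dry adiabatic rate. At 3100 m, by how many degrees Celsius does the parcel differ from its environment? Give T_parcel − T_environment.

Parcel:
  100–3100 m, dry: Δz = 3 km ⇒ ΔT = -28.8°C; T = -11.8°C
Environment:
  100–1900 m, environment, lower layer: Δz = 1.8 km ⇒ ΔT = -13.5°C; T = 3.5°C
  1900–3100 m, environment, upper layer: Δz = 1.2 km ⇒ ΔT = -7.68°C; T = -4.18°C
T_parcel − T_env = -11.8 − (-4.18) = -7.62°C

-7.62°C (parcel cooler than environment)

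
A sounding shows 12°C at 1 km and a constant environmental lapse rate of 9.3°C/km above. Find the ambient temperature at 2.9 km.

-5.67°C

1000–2900 m, environmental: Δz = 1.9 km ⇒ ΔT = -17.67°C; T = -5.67°C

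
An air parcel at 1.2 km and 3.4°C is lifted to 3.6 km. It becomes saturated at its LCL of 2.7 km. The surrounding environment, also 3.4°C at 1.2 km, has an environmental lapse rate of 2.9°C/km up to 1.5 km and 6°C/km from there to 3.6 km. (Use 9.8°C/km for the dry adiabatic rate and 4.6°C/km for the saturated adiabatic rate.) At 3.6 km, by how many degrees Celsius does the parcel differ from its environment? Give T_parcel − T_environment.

-5.37°C (parcel cooler than environment)

Parcel:
  Dry to 2700 m: -9.8 × 1.5 km = -14.7°C, so T = -11.3°C.
  Saturated to 3600 m: -4.6 × 0.9 km = -4.14°C, so T = -15.44°C.
Environment:
  Environment, lower layer to 1500 m: -2.9 × 0.3 km = -0.87°C, so T = 2.53°C.
  Environment, upper layer to 3600 m: -6 × 2.1 km = -12.6°C, so T = -10.07°C.
T_parcel − T_env = -15.44 − (-10.07) = -5.37°C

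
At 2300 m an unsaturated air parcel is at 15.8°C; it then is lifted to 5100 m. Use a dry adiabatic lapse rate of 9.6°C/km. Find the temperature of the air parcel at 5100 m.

From 2300 m to 5100 m (dry adiabatic): cools by 9.6 × 2.8 = 26.88°C, giving -11.08°C.

-11.08°C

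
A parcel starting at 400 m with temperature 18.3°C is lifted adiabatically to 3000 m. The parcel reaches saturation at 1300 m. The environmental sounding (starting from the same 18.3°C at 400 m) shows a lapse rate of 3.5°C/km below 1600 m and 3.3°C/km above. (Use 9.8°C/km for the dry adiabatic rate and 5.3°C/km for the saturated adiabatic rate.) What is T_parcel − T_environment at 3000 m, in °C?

Parcel:
  400–1300 m, dry: Δz = 0.9 km ⇒ ΔT = -8.82°C; T = 9.48°C
  1300–3000 m, saturated: Δz = 1.7 km ⇒ ΔT = -9.01°C; T = 0.47°C
Environment:
  400–1600 m, environment, lower layer: Δz = 1.2 km ⇒ ΔT = -4.2°C; T = 14.1°C
  1600–3000 m, environment, upper layer: Δz = 1.4 km ⇒ ΔT = -4.62°C; T = 9.48°C
T_parcel − T_env = 0.47 − 9.48 = -9.01°C

-9.01°C (parcel cooler than environment)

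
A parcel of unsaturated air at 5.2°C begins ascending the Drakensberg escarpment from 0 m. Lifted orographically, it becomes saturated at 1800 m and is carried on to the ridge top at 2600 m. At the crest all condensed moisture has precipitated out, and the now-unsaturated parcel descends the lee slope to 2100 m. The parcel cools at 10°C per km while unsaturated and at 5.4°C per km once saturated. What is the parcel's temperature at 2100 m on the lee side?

-12.12°C

0–1800 m, dry: Δz = 1.8 km ⇒ ΔT = -18°C; T = -12.8°C
1800–2600 m, saturated: Δz = 0.8 km ⇒ ΔT = -4.32°C; T = -17.12°C
2600–2100 m, dry descent: Δz = 0.5 km ⇒ ΔT = +5°C; T = -12.12°C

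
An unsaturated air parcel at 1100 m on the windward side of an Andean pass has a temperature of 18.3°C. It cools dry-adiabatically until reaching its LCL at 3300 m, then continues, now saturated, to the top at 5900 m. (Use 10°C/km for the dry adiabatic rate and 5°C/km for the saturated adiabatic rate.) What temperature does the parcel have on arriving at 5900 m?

1100–3300 m, dry: Δz = 2.2 km ⇒ ΔT = -22°C; T = -3.7°C
3300–5900 m, saturated: Δz = 2.6 km ⇒ ΔT = -13°C; T = -16.7°C

-16.7°C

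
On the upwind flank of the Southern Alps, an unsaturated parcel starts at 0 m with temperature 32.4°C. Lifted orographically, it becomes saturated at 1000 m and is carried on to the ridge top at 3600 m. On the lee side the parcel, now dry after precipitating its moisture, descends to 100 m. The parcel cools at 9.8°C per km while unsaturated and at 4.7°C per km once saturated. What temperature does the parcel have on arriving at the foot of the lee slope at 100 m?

44.68°C

0–1000 m, dry: Δz = 1 km ⇒ ΔT = -9.8°C; T = 22.6°C
1000–3600 m, saturated: Δz = 2.6 km ⇒ ΔT = -12.22°C; T = 10.38°C
3600–100 m, dry descent: Δz = 3.5 km ⇒ ΔT = +34.3°C; T = 44.68°C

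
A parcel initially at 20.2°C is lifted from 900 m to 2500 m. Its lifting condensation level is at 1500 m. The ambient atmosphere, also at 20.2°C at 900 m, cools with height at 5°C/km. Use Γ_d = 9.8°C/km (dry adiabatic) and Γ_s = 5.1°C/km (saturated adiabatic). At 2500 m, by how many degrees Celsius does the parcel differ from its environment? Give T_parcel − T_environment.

-2.98°C (parcel cooler than environment)

Parcel:
  900–1500 m, dry: Δz = 0.6 km ⇒ ΔT = -5.88°C; T = 14.32°C
  1500–2500 m, saturated: Δz = 1 km ⇒ ΔT = -5.1°C; T = 9.22°C
Environment:
  900–2500 m, environment: Δz = 1.6 km ⇒ ΔT = -8°C; T = 12.2°C
T_parcel − T_env = 9.22 − 12.2 = -2.98°C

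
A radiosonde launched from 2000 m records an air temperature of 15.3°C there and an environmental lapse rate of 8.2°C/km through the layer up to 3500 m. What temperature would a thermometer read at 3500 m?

Environmental to 3500 m: -8.2 × 1.5 km = -12.3°C, so T = 3°C.

3°C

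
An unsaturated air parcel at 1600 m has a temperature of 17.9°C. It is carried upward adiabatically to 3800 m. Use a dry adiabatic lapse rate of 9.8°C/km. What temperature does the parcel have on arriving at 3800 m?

-3.66°C

1600–3800 m, dry adiabatic: Δz = 2.2 km ⇒ ΔT = -21.56°C; T = -3.66°C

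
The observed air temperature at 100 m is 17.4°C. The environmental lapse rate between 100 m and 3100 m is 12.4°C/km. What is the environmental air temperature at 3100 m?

-19.8°C

Environmental to 3100 m: -12.4 × 3 km = -37.2°C, so T = -19.8°C.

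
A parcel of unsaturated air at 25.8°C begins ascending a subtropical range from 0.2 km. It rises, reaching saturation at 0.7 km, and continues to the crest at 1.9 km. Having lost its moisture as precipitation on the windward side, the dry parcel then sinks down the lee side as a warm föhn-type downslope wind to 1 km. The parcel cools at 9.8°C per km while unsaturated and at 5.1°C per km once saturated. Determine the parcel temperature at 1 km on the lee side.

23.6°C

200 → 700 m (dry, 9.8°C/km): ΔT = -9.8 × 0.5 = -4.9°C → T = 20.9°C
700 → 1900 m (saturated, 5.1°C/km): ΔT = -5.1 × 1.2 = -6.12°C → T = 14.78°C
1900 → 1000 m (dry descent, 9.8°C/km): ΔT = +9.8 × 0.9 = +8.82°C → T = 23.6°C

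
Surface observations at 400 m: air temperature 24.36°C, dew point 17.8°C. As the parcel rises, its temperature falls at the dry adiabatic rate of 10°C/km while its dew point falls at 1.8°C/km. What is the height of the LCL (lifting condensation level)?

T and T_d converge at 10 − 1.8 = 8.2°C per km
Height above start = (24.36 − 17.8) / 8.2 = 0.8 km
LCL altitude = 400 m + 800 m = 1200 m

1200 m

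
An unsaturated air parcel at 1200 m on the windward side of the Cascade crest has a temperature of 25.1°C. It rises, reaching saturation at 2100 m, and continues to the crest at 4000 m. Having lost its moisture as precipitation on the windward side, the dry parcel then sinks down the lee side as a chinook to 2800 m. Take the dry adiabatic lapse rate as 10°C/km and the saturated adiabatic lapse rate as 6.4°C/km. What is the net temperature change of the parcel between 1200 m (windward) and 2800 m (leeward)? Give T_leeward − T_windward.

-9.16°C

1200–2100 m, dry: Δz = 0.9 km ⇒ ΔT = -9°C; T = 16.1°C
2100–4000 m, saturated: Δz = 1.9 km ⇒ ΔT = -12.16°C; T = 3.94°C
4000–2800 m, dry descent: Δz = 1.2 km ⇒ ΔT = +12°C; T = 15.94°C
Net change vs windward start: 15.94 − 25.1 = -9.16°C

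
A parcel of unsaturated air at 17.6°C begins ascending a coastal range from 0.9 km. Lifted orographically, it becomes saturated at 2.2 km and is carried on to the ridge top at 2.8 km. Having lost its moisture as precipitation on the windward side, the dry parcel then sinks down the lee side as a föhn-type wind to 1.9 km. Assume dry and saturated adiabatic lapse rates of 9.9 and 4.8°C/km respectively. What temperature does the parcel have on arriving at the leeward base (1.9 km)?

Dry to 2200 m: -9.9 × 1.3 km = -12.87°C, so T = 4.73°C.
Saturated to 2800 m: -4.8 × 0.6 km = -2.88°C, so T = 1.85°C.
Dry descent to 1900 m: +9.9 × 0.9 km = +8.91°C, so T = 10.76°C.

10.76°C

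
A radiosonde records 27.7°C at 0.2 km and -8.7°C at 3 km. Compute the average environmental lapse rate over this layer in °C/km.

13°C/km

Γ = −ΔT/Δz = (27.7 − (-8.7)) / (3000 − 200) m
  = 36.4°C / 2.8 km = 13°C/km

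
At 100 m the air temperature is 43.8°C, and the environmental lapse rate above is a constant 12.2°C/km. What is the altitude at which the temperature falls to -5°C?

4100 m

Height above start = (43.8 − (-5)) / 12.2 = 4 km
Altitude = 100 m + 4000 m = 4100 m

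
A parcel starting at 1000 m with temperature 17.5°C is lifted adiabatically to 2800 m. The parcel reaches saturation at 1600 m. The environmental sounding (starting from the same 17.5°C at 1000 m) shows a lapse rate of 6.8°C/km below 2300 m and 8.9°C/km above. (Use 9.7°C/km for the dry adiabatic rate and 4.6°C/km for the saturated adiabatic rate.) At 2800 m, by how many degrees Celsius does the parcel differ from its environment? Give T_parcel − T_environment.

Parcel:
  From 1000 m to 1600 m (dry): cools by 9.7 × 0.6 = 5.82°C, giving 11.68°C.
  From 1600 m to 2800 m (saturated): cools by 4.6 × 1.2 = 5.52°C, giving 6.16°C.
Environment:
  From 1000 m to 2300 m (environment, lower layer): cools by 6.8 × 1.3 = 8.84°C, giving 8.66°C.
  From 2300 m to 2800 m (environment, upper layer): cools by 8.9 × 0.5 = 4.45°C, giving 4.21°C.
T_parcel − T_env = 6.16 − 4.21 = +1.95°C

+1.95°C (parcel warmer than environment)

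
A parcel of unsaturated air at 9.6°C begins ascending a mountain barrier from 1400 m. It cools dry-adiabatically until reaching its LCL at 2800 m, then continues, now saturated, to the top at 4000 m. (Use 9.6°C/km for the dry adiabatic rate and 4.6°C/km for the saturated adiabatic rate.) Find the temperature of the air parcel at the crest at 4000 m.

-9.36°C

Dry to 2800 m: -9.6 × 1.4 km = -13.44°C, so T = -3.84°C.
Saturated to 4000 m: -4.6 × 1.2 km = -5.52°C, so T = -9.36°C.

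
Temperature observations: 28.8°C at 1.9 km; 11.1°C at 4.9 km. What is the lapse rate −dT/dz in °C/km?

5.9°C/km

Γ = −ΔT/Δz = (28.8 − 11.1) / (4900 − 1900) m
  = 17.7°C / 3 km = 5.9°C/km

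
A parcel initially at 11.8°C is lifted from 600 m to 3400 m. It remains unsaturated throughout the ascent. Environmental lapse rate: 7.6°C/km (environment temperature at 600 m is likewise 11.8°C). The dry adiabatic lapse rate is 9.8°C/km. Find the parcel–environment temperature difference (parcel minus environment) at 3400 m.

Parcel:
  Dry to 3400 m: -9.8 × 2.8 km = -27.44°C, so T = -15.64°C.
Environment:
  Environment to 3400 m: -7.6 × 2.8 km = -21.28°C, so T = -9.48°C.
T_parcel − T_env = -15.64 − (-9.48) = -6.16°C

-6.16°C (parcel cooler than environment)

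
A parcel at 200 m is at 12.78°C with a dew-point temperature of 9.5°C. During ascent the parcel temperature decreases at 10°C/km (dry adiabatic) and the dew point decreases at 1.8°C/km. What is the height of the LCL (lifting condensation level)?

600 m

T and T_d converge at 10 − 1.8 = 8.2°C per km
Height above start = (12.78 − 9.5) / 8.2 = 0.4 km
LCL altitude = 200 m + 400 m = 600 m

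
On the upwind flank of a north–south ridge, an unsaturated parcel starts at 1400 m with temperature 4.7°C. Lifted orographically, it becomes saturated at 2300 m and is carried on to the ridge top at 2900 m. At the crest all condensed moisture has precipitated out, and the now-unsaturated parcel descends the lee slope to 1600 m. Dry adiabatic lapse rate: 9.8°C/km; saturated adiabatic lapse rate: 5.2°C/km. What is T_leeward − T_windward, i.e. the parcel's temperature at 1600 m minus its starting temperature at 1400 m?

Dry to 2300 m: -9.8 × 0.9 km = -8.82°C, so T = -4.12°C.
Saturated to 2900 m: -5.2 × 0.6 km = -3.12°C, so T = -7.24°C.
Dry descent to 1600 m: +9.8 × 1.3 km = +12.74°C, so T = 5.5°C.
Net change vs windward start: 5.5 − 4.7 = +0.8°C

+0.8°C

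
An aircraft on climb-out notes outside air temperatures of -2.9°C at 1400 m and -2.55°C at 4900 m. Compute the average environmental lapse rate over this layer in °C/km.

-0.1°C/km

Γ = −ΔT/Δz = (-2.9 − (-2.55)) / (4900 − 1400) m
  = -0.35°C / 3.5 km = -0.1°C/km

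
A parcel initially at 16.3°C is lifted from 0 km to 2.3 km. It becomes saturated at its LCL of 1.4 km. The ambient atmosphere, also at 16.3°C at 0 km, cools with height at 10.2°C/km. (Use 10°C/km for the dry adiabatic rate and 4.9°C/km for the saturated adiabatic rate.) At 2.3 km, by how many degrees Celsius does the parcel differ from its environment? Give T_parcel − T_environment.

Parcel:
  From 0 m to 1400 m (dry): cools by 10 × 1.4 = 14°C, giving 2.3°C.
  From 1400 m to 2300 m (saturated): cools by 4.9 × 0.9 = 4.41°C, giving -2.11°C.
Environment:
  From 0 m to 2300 m (environment): cools by 10.2 × 2.3 = 23.46°C, giving -7.16°C.
T_parcel − T_env = -2.11 − (-7.16) = +5.05°C

+5.05°C (parcel warmer than environment)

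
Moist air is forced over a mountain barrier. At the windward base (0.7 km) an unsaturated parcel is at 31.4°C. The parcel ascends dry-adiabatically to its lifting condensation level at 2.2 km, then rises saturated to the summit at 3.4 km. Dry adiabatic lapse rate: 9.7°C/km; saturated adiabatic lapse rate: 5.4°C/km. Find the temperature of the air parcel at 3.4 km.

From 700 m to 2200 m (dry): cools by 9.7 × 1.5 = 14.55°C, giving 16.85°C.
From 2200 m to 3400 m (saturated): cools by 5.4 × 1.2 = 6.48°C, giving 10.37°C.

10.37°C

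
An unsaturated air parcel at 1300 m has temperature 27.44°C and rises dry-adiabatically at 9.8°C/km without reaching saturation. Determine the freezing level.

4100 m

Height above start = (27.44 − 0) / 9.8 = 2.8 km
Altitude = 1300 m + 2800 m = 4100 m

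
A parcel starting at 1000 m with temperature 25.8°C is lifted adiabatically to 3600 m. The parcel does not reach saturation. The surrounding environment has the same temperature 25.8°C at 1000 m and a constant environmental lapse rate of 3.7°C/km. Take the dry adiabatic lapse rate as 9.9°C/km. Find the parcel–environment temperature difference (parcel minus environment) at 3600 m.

Parcel:
  1000 → 3600 m (dry, 9.9°C/km): ΔT = -9.9 × 2.6 = -25.74°C → T = 0.06°C
Environment:
  1000 → 3600 m (environment, 3.7°C/km): ΔT = -3.7 × 2.6 = -9.62°C → T = 16.18°C
T_parcel − T_env = 0.06 − 16.18 = -16.12°C

-16.12°C (parcel cooler than environment)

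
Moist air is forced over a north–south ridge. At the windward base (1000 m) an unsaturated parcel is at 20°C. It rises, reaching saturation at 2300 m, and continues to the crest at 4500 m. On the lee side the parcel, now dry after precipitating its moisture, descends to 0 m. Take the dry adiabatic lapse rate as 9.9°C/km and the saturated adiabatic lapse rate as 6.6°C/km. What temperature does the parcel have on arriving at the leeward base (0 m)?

1000–2300 m, dry: Δz = 1.3 km ⇒ ΔT = -12.87°C; T = 7.13°C
2300–4500 m, saturated: Δz = 2.2 km ⇒ ΔT = -14.52°C; T = -7.39°C
4500–0 m, dry descent: Δz = 4.5 km ⇒ ΔT = +44.55°C; T = 37.16°C

37.16°C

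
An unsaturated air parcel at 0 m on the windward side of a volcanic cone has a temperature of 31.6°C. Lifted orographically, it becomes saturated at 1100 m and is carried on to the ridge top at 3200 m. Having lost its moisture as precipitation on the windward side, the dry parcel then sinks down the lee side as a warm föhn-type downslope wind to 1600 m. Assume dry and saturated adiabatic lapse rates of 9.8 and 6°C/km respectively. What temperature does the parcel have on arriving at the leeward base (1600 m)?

23.9°C

Dry to 1100 m: -9.8 × 1.1 km = -10.78°C, so T = 20.82°C.
Saturated to 3200 m: -6 × 2.1 km = -12.6°C, so T = 8.22°C.
Dry descent to 1600 m: +9.8 × 1.6 km = +15.68°C, so T = 23.9°C.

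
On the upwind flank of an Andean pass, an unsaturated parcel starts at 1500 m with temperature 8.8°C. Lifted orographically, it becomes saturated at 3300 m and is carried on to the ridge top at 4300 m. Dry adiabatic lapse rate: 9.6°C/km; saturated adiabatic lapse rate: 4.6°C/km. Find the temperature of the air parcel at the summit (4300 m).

-13.08°C

1500 → 3300 m (dry, 9.6°C/km): ΔT = -9.6 × 1.8 = -17.28°C → T = -8.48°C
3300 → 4300 m (saturated, 4.6°C/km): ΔT = -4.6 × 1 = -4.6°C → T = -13.08°C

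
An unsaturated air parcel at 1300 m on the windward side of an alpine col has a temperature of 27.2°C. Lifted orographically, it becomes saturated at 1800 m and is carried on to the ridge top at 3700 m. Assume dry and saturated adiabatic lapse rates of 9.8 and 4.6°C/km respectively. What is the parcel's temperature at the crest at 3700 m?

1300–1800 m, dry: Δz = 0.5 km ⇒ ΔT = -4.9°C; T = 22.3°C
1800–3700 m, saturated: Δz = 1.9 km ⇒ ΔT = -8.74°C; T = 13.56°C

13.56°C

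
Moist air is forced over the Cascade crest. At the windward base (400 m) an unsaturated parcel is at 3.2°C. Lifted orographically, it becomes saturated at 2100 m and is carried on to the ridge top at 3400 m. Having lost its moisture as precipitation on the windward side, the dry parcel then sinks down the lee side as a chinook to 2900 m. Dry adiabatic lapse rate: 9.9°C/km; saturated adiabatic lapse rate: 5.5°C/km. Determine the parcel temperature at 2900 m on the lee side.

-15.83°C

400–2100 m, dry: Δz = 1.7 km ⇒ ΔT = -16.83°C; T = -13.63°C
2100–3400 m, saturated: Δz = 1.3 km ⇒ ΔT = -7.15°C; T = -20.78°C
3400–2900 m, dry descent: Δz = 0.5 km ⇒ ΔT = +4.95°C; T = -15.83°C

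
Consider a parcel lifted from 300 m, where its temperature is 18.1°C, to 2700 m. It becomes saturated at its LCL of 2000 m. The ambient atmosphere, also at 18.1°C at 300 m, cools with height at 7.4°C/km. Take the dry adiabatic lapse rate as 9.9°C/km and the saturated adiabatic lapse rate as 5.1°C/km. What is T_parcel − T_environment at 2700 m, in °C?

Parcel:
  From 300 m to 2000 m (dry): cools by 9.9 × 1.7 = 16.83°C, giving 1.27°C.
  From 2000 m to 2700 m (saturated): cools by 5.1 × 0.7 = 3.57°C, giving -2.3°C.
Environment:
  From 300 m to 2700 m (environment): cools by 7.4 × 2.4 = 17.76°C, giving 0.34°C.
T_parcel − T_env = -2.3 − 0.34 = -2.64°C

-2.64°C (parcel cooler than environment)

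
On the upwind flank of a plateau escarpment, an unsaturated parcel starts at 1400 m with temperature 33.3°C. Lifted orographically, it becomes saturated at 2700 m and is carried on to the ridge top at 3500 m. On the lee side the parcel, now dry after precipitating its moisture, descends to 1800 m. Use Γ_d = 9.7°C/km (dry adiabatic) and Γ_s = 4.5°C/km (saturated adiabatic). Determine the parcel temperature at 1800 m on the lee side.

1400 → 2700 m (dry, 9.7°C/km): ΔT = -9.7 × 1.3 = -12.61°C → T = 20.69°C
2700 → 3500 m (saturated, 4.5°C/km): ΔT = -4.5 × 0.8 = -3.6°C → T = 17.09°C
3500 → 1800 m (dry descent, 9.7°C/km): ΔT = +9.7 × 1.7 = +16.49°C → T = 33.58°C

33.58°C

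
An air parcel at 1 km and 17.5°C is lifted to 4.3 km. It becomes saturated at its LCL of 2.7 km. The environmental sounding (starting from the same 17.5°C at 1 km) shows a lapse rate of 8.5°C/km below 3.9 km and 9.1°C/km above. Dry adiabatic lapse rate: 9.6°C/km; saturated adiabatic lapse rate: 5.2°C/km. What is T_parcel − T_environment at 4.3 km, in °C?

Parcel:
  Dry to 2700 m: -9.6 × 1.7 km = -16.32°C, so T = 1.18°C.
  Saturated to 4300 m: -5.2 × 1.6 km = -8.32°C, so T = -7.14°C.
Environment:
  Environment, lower layer to 3900 m: -8.5 × 2.9 km = -24.65°C, so T = -7.15°C.
  Environment, upper layer to 4300 m: -9.1 × 0.4 km = -3.64°C, so T = -10.79°C.
T_parcel − T_env = -7.14 − (-10.79) = +3.65°C

+3.65°C (parcel warmer than environment)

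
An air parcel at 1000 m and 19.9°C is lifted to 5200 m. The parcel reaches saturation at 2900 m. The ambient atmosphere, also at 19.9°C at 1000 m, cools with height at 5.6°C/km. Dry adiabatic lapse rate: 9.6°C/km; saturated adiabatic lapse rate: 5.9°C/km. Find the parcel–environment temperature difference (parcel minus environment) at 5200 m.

Parcel:
  From 1000 m to 2900 m (dry): cools by 9.6 × 1.9 = 18.24°C, giving 1.66°C.
  From 2900 m to 5200 m (saturated): cools by 5.9 × 2.3 = 13.57°C, giving -11.91°C.
Environment:
  From 1000 m to 5200 m (environment): cools by 5.6 × 4.2 = 23.52°C, giving -3.62°C.
T_parcel − T_env = -11.91 − (-3.62) = -8.29°C

-8.29°C (parcel cooler than environment)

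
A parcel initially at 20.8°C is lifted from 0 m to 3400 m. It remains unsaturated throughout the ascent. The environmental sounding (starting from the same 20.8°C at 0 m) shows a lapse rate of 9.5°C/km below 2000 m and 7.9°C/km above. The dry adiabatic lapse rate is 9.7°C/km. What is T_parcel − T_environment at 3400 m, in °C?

Parcel:
  From 0 m to 3400 m (dry): cools by 9.7 × 3.4 = 32.98°C, giving -12.18°C.
Environment:
  From 0 m to 2000 m (environment, lower layer): cools by 9.5 × 2 = 19°C, giving 1.8°C.
  From 2000 m to 3400 m (environment, upper layer): cools by 7.9 × 1.4 = 11.06°C, giving -9.26°C.
T_parcel − T_env = -12.18 − (-9.26) = -2.92°C

-2.92°C (parcel cooler than environment)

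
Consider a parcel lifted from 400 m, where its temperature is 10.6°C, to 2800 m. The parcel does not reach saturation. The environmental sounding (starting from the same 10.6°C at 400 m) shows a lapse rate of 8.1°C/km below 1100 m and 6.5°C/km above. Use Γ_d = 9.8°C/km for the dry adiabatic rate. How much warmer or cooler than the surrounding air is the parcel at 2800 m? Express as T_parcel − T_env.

-6.8°C (parcel cooler than environment)

Parcel:
  From 400 m to 2800 m (dry): cools by 9.8 × 2.4 = 23.52°C, giving -12.92°C.
Environment:
  From 400 m to 1100 m (environment, lower layer): cools by 8.1 × 0.7 = 5.67°C, giving 4.93°C.
  From 1100 m to 2800 m (environment, upper layer): cools by 6.5 × 1.7 = 11.05°C, giving -6.12°C.
T_parcel − T_env = -12.92 − (-6.12) = -6.8°C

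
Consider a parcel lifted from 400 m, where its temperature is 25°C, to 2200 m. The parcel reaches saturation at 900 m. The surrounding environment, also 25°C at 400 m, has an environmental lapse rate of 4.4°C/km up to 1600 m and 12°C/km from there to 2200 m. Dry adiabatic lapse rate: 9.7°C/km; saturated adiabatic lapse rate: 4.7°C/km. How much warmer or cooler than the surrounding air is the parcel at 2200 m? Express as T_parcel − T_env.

Parcel:
  400 → 900 m (dry, 9.7°C/km): ΔT = -9.7 × 0.5 = -4.85°C → T = 20.15°C
  900 → 2200 m (saturated, 4.7°C/km): ΔT = -4.7 × 1.3 = -6.11°C → T = 14.04°C
Environment:
  400 → 1600 m (environment, lower layer, 4.4°C/km): ΔT = -4.4 × 1.2 = -5.28°C → T = 19.72°C
  1600 → 2200 m (environment, upper layer, 12°C/km): ΔT = -12 × 0.6 = -7.2°C → T = 12.52°C
T_parcel − T_env = 14.04 − 12.52 = +1.52°C

+1.52°C (parcel warmer than environment)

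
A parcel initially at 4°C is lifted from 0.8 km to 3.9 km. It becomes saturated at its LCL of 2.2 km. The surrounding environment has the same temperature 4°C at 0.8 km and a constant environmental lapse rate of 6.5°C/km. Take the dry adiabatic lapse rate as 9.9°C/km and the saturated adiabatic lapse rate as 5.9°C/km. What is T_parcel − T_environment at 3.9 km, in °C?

-3.74°C (parcel cooler than environment)

Parcel:
  800–2200 m, dry: Δz = 1.4 km ⇒ ΔT = -13.86°C; T = -9.86°C
  2200–3900 m, saturated: Δz = 1.7 km ⇒ ΔT = -10.03°C; T = -19.89°C
Environment:
  800–3900 m, environment: Δz = 3.1 km ⇒ ΔT = -20.15°C; T = -16.15°C
T_parcel − T_env = -19.89 − (-16.15) = -3.74°C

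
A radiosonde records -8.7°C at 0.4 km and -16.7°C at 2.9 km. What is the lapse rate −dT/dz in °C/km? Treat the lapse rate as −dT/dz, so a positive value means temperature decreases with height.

3.2°C/km

Γ = −ΔT/Δz = (-8.7 − (-16.7)) / (2900 − 400) m
  = 8°C / 2.5 km = 3.2°C/km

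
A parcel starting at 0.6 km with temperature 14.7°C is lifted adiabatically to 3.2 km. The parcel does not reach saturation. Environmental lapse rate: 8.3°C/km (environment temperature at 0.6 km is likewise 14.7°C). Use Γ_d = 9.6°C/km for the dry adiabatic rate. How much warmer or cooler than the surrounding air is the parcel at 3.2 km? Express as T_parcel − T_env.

-3.38°C (parcel cooler than environment)

Parcel:
  Dry to 3200 m: -9.6 × 2.6 km = -24.96°C, so T = -10.26°C.
Environment:
  Environment to 3200 m: -8.3 × 2.6 km = -21.58°C, so T = -6.88°C.
T_parcel − T_env = -10.26 − (-6.88) = -3.38°C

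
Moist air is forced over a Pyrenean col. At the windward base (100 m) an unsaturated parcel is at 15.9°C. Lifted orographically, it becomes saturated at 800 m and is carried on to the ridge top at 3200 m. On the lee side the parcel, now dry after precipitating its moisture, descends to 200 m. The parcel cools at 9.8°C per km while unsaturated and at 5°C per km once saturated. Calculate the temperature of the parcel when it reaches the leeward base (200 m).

26.44°C

From 100 m to 800 m (dry): cools by 9.8 × 0.7 = 6.86°C, giving 9.04°C.
From 800 m to 3200 m (saturated): cools by 5 × 2.4 = 12°C, giving -2.96°C.
From 3200 m to 200 m (dry descent): warms by 9.8 × 3 = 29.4°C, giving 26.44°C.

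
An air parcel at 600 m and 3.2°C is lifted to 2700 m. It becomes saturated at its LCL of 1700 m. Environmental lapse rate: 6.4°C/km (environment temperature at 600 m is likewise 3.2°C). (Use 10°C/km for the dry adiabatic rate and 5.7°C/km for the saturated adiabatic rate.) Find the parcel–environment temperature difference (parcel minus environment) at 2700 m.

-3.26°C (parcel cooler than environment)

Parcel:
  600–1700 m, dry: Δz = 1.1 km ⇒ ΔT = -11°C; T = -7.8°C
  1700–2700 m, saturated: Δz = 1 km ⇒ ΔT = -5.7°C; T = -13.5°C
Environment:
  600–2700 m, environment: Δz = 2.1 km ⇒ ΔT = -13.44°C; T = -10.24°C
T_parcel − T_env = -13.5 − (-10.24) = -3.26°C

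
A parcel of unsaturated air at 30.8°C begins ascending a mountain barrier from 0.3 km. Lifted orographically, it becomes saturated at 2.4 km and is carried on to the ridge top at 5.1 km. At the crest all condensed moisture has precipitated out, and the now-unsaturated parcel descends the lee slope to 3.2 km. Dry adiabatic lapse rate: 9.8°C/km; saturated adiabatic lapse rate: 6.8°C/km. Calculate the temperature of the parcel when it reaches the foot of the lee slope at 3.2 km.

10.48°C

300 → 2400 m (dry, 9.8°C/km): ΔT = -9.8 × 2.1 = -20.58°C → T = 10.22°C
2400 → 5100 m (saturated, 6.8°C/km): ΔT = -6.8 × 2.7 = -18.36°C → T = -8.14°C
5100 → 3200 m (dry descent, 9.8°C/km): ΔT = +9.8 × 1.9 = +18.62°C → T = 10.48°C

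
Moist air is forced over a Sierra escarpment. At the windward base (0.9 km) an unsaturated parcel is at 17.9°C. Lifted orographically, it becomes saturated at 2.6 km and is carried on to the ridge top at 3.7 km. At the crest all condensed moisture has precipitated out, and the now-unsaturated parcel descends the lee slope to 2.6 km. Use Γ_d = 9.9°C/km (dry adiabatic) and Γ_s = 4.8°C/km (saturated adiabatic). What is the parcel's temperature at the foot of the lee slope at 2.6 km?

6.68°C

900 → 2600 m (dry, 9.9°C/km): ΔT = -9.9 × 1.7 = -16.83°C → T = 1.07°C
2600 → 3700 m (saturated, 4.8°C/km): ΔT = -4.8 × 1.1 = -5.28°C → T = -4.21°C
3700 → 2600 m (dry descent, 9.9°C/km): ΔT = +9.9 × 1.1 = +10.89°C → T = 6.68°C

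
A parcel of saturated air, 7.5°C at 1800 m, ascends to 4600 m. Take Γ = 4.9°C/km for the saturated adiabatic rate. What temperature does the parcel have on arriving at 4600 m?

-6.22°C

From 1800 m to 4600 m (saturated adiabatic): cools by 4.9 × 2.8 = 13.72°C, giving -6.22°C.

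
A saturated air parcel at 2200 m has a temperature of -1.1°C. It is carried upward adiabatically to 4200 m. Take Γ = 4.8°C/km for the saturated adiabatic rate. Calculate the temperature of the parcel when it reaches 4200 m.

-10.7°C

From 2200 m to 4200 m (saturated adiabatic): cools by 4.8 × 2 = 9.6°C, giving -10.7°C.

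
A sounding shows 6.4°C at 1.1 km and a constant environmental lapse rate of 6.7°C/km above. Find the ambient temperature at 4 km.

1100–4000 m, environmental: Δz = 2.9 km ⇒ ΔT = -19.43°C; T = -13.03°C

-13.03°C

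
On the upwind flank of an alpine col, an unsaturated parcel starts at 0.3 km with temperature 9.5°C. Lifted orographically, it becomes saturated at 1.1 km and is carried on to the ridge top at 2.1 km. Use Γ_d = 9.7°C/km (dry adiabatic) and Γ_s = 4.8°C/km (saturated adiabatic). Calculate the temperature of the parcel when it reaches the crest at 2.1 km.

-3.06°C

From 300 m to 1100 m (dry): cools by 9.7 × 0.8 = 7.76°C, giving 1.74°C.
From 1100 m to 2100 m (saturated): cools by 4.8 × 1 = 4.8°C, giving -3.06°C.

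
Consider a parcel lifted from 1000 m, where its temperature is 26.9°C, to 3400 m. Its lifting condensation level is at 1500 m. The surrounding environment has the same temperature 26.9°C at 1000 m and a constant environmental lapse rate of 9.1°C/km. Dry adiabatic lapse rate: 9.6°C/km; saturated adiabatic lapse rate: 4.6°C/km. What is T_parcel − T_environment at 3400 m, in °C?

+8.3°C (parcel warmer than environment)

Parcel:
  From 1000 m to 1500 m (dry): cools by 9.6 × 0.5 = 4.8°C, giving 22.1°C.
  From 1500 m to 3400 m (saturated): cools by 4.6 × 1.9 = 8.74°C, giving 13.36°C.
Environment:
  From 1000 m to 3400 m (environment): cools by 9.1 × 2.4 = 21.84°C, giving 5.06°C.
T_parcel − T_env = 13.36 − 5.06 = +8.3°C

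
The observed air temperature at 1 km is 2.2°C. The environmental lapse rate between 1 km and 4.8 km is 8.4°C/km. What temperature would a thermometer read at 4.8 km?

1000 → 4800 m (environmental, 8.4°C/km): ΔT = -8.4 × 3.8 = -31.92°C → T = -29.72°C

-29.72°C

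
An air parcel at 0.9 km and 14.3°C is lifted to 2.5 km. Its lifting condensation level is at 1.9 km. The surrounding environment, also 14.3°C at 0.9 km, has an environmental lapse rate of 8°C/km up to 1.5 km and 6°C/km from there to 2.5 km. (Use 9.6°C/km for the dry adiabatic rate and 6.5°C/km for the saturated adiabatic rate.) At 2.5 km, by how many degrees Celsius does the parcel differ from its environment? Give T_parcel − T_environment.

-2.7°C (parcel cooler than environment)

Parcel:
  From 900 m to 1900 m (dry): cools by 9.6 × 1 = 9.6°C, giving 4.7°C.
  From 1900 m to 2500 m (saturated): cools by 6.5 × 0.6 = 3.9°C, giving 0.8°C.
Environment:
  From 900 m to 1500 m (environment, lower layer): cools by 8 × 0.6 = 4.8°C, giving 9.5°C.
  From 1500 m to 2500 m (environment, upper layer): cools by 6 × 1 = 6°C, giving 3.5°C.
T_parcel − T_env = 0.8 − 3.5 = -2.7°C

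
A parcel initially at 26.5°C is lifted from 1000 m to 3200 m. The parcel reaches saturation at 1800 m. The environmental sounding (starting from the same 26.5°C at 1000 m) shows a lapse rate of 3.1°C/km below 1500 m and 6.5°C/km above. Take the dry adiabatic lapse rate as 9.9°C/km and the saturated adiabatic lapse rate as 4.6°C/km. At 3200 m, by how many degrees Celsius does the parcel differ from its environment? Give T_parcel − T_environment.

Parcel:
  Dry to 1800 m: -9.9 × 0.8 km = -7.92°C, so T = 18.58°C.
  Saturated to 3200 m: -4.6 × 1.4 km = -6.44°C, so T = 12.14°C.
Environment:
  Environment, lower layer to 1500 m: -3.1 × 0.5 km = -1.55°C, so T = 24.95°C.
  Environment, upper layer to 3200 m: -6.5 × 1.7 km = -11.05°C, so T = 13.9°C.
T_parcel − T_env = 12.14 − 13.9 = -1.76°C

-1.76°C (parcel cooler than environment)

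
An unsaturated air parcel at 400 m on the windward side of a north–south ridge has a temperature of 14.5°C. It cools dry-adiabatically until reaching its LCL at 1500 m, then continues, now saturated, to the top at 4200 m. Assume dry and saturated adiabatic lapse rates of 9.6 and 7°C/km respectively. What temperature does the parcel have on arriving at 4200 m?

400–1500 m, dry: Δz = 1.1 km ⇒ ΔT = -10.56°C; T = 3.94°C
1500–4200 m, saturated: Δz = 2.7 km ⇒ ΔT = -18.9°C; T = -14.96°C

-14.96°C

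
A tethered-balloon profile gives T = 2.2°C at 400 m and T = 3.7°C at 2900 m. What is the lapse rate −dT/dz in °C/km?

Γ = −ΔT/Δz = (2.2 − 3.7) / (2900 − 400) m
  = -1.5°C / 2.5 km = -0.6°C/km

-0.6°C/km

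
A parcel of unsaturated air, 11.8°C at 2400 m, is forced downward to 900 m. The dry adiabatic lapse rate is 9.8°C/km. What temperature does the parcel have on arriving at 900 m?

26.5°C

2400 → 900 m (dry adiabatic, 9.8°C/km): ΔT = +9.8 × 1.5 = +14.7°C → T = 26.5°C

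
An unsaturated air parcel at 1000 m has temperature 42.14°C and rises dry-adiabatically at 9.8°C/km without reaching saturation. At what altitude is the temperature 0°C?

Height above start = (42.14 − 0) / 9.8 = 4.3 km
Altitude = 1000 m + 4300 m = 5300 m

5300 m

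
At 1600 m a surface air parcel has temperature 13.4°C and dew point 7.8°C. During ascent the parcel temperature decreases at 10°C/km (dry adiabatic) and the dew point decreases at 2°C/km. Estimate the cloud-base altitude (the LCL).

2300 m

T and T_d converge at 10 − 2 = 8°C per km
Height above start = (13.4 − 7.8) / 8 = 0.7 km
LCL altitude = 1600 m + 700 m = 2300 m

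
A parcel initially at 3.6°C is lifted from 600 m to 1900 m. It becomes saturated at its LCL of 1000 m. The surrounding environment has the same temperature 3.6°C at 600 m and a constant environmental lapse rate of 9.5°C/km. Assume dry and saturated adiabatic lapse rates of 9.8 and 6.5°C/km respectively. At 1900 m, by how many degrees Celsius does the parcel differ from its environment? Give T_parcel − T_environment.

+2.58°C (parcel warmer than environment)

Parcel:
  From 600 m to 1000 m (dry): cools by 9.8 × 0.4 = 3.92°C, giving -0.32°C.
  From 1000 m to 1900 m (saturated): cools by 6.5 × 0.9 = 5.85°C, giving -6.17°C.
Environment:
  From 600 m to 1900 m (environment): cools by 9.5 × 1.3 = 12.35°C, giving -8.75°C.
T_parcel − T_env = -6.17 − (-8.75) = +2.58°C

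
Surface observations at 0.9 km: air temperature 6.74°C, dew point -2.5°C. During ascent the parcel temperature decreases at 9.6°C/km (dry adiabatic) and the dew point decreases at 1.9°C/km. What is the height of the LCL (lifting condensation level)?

T and T_d converge at 9.6 − 1.9 = 7.7°C per km
Height above start = (6.74 − (-2.5)) / 7.7 = 1.2 km
LCL altitude = 900 m + 1200 m = 2100 m

2.1 km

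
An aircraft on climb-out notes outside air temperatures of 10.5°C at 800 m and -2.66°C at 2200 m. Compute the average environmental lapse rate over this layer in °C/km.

Γ = −ΔT/Δz = (10.5 − (-2.66)) / (2200 − 800) m
  = 13.16°C / 1.4 km = 9.4°C/km

9.4°C/km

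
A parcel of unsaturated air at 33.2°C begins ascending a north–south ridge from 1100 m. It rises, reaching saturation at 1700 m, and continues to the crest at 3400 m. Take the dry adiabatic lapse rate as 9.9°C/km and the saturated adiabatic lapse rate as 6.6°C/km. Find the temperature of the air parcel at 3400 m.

Dry to 1700 m: -9.9 × 0.6 km = -5.94°C, so T = 27.26°C.
Saturated to 3400 m: -6.6 × 1.7 km = -11.22°C, so T = 16.04°C.

16.04°C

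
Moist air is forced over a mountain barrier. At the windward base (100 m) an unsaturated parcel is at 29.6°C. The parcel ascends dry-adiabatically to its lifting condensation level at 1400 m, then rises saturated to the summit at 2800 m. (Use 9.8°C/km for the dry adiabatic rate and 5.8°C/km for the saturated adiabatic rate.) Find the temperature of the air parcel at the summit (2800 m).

100–1400 m, dry: Δz = 1.3 km ⇒ ΔT = -12.74°C; T = 16.86°C
1400–2800 m, saturated: Δz = 1.4 km ⇒ ΔT = -8.12°C; T = 8.74°C

8.74°C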